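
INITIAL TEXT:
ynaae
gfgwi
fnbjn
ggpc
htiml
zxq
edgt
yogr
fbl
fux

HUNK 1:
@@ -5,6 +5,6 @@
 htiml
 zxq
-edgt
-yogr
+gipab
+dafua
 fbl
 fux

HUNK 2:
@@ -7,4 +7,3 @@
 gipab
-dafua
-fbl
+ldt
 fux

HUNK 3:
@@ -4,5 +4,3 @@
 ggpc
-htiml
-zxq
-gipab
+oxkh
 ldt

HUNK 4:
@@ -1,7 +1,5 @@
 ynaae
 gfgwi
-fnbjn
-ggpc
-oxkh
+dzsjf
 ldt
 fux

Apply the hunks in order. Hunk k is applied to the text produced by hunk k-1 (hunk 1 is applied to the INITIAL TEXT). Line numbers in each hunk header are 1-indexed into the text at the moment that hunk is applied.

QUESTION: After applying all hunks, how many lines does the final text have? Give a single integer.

Answer: 5

Derivation:
Hunk 1: at line 5 remove [edgt,yogr] add [gipab,dafua] -> 10 lines: ynaae gfgwi fnbjn ggpc htiml zxq gipab dafua fbl fux
Hunk 2: at line 7 remove [dafua,fbl] add [ldt] -> 9 lines: ynaae gfgwi fnbjn ggpc htiml zxq gipab ldt fux
Hunk 3: at line 4 remove [htiml,zxq,gipab] add [oxkh] -> 7 lines: ynaae gfgwi fnbjn ggpc oxkh ldt fux
Hunk 4: at line 1 remove [fnbjn,ggpc,oxkh] add [dzsjf] -> 5 lines: ynaae gfgwi dzsjf ldt fux
Final line count: 5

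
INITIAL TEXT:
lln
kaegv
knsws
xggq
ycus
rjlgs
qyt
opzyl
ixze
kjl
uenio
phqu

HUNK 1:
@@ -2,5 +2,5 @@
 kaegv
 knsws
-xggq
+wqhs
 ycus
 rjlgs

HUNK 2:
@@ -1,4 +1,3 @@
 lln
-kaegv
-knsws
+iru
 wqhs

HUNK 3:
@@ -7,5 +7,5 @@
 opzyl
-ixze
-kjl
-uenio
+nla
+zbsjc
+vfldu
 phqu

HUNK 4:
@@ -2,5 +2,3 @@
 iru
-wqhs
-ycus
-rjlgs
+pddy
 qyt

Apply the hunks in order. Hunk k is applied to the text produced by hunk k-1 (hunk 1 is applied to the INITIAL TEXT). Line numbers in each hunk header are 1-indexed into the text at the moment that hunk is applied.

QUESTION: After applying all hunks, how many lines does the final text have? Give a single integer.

Answer: 9

Derivation:
Hunk 1: at line 2 remove [xggq] add [wqhs] -> 12 lines: lln kaegv knsws wqhs ycus rjlgs qyt opzyl ixze kjl uenio phqu
Hunk 2: at line 1 remove [kaegv,knsws] add [iru] -> 11 lines: lln iru wqhs ycus rjlgs qyt opzyl ixze kjl uenio phqu
Hunk 3: at line 7 remove [ixze,kjl,uenio] add [nla,zbsjc,vfldu] -> 11 lines: lln iru wqhs ycus rjlgs qyt opzyl nla zbsjc vfldu phqu
Hunk 4: at line 2 remove [wqhs,ycus,rjlgs] add [pddy] -> 9 lines: lln iru pddy qyt opzyl nla zbsjc vfldu phqu
Final line count: 9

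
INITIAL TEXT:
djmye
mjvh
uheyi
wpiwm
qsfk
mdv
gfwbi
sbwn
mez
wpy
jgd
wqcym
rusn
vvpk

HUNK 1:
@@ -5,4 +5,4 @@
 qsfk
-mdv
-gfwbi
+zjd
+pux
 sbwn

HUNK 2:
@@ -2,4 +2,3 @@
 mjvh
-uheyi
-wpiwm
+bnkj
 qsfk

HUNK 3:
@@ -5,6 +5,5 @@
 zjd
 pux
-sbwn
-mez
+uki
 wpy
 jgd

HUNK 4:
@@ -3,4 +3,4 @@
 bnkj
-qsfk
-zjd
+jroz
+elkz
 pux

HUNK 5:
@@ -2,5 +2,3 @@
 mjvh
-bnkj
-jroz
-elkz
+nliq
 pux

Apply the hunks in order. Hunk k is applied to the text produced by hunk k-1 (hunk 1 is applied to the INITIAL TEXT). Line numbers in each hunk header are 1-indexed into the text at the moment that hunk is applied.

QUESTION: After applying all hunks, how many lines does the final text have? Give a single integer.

Hunk 1: at line 5 remove [mdv,gfwbi] add [zjd,pux] -> 14 lines: djmye mjvh uheyi wpiwm qsfk zjd pux sbwn mez wpy jgd wqcym rusn vvpk
Hunk 2: at line 2 remove [uheyi,wpiwm] add [bnkj] -> 13 lines: djmye mjvh bnkj qsfk zjd pux sbwn mez wpy jgd wqcym rusn vvpk
Hunk 3: at line 5 remove [sbwn,mez] add [uki] -> 12 lines: djmye mjvh bnkj qsfk zjd pux uki wpy jgd wqcym rusn vvpk
Hunk 4: at line 3 remove [qsfk,zjd] add [jroz,elkz] -> 12 lines: djmye mjvh bnkj jroz elkz pux uki wpy jgd wqcym rusn vvpk
Hunk 5: at line 2 remove [bnkj,jroz,elkz] add [nliq] -> 10 lines: djmye mjvh nliq pux uki wpy jgd wqcym rusn vvpk
Final line count: 10

Answer: 10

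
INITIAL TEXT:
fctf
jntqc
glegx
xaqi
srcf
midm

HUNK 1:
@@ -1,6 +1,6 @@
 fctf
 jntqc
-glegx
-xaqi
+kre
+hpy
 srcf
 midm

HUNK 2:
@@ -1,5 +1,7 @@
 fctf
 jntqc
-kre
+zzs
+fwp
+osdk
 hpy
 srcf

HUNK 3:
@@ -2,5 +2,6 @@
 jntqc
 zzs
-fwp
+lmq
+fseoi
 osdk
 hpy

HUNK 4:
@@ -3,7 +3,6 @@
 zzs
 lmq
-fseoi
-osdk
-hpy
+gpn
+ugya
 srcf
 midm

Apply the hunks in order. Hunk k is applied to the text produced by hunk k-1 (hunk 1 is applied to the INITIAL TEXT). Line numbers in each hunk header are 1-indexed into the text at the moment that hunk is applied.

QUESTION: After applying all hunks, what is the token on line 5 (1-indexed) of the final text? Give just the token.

Answer: gpn

Derivation:
Hunk 1: at line 1 remove [glegx,xaqi] add [kre,hpy] -> 6 lines: fctf jntqc kre hpy srcf midm
Hunk 2: at line 1 remove [kre] add [zzs,fwp,osdk] -> 8 lines: fctf jntqc zzs fwp osdk hpy srcf midm
Hunk 3: at line 2 remove [fwp] add [lmq,fseoi] -> 9 lines: fctf jntqc zzs lmq fseoi osdk hpy srcf midm
Hunk 4: at line 3 remove [fseoi,osdk,hpy] add [gpn,ugya] -> 8 lines: fctf jntqc zzs lmq gpn ugya srcf midm
Final line 5: gpn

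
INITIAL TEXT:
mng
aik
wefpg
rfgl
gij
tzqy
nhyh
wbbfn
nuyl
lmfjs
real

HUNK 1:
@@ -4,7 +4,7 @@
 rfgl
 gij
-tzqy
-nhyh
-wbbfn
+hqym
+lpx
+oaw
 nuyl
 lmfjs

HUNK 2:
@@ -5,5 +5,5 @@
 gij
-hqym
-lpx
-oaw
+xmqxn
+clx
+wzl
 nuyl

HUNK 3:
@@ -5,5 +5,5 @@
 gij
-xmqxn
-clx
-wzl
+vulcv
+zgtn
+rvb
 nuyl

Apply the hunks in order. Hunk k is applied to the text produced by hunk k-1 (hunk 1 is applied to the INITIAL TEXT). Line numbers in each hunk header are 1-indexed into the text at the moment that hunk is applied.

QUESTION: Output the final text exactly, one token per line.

Answer: mng
aik
wefpg
rfgl
gij
vulcv
zgtn
rvb
nuyl
lmfjs
real

Derivation:
Hunk 1: at line 4 remove [tzqy,nhyh,wbbfn] add [hqym,lpx,oaw] -> 11 lines: mng aik wefpg rfgl gij hqym lpx oaw nuyl lmfjs real
Hunk 2: at line 5 remove [hqym,lpx,oaw] add [xmqxn,clx,wzl] -> 11 lines: mng aik wefpg rfgl gij xmqxn clx wzl nuyl lmfjs real
Hunk 3: at line 5 remove [xmqxn,clx,wzl] add [vulcv,zgtn,rvb] -> 11 lines: mng aik wefpg rfgl gij vulcv zgtn rvb nuyl lmfjs real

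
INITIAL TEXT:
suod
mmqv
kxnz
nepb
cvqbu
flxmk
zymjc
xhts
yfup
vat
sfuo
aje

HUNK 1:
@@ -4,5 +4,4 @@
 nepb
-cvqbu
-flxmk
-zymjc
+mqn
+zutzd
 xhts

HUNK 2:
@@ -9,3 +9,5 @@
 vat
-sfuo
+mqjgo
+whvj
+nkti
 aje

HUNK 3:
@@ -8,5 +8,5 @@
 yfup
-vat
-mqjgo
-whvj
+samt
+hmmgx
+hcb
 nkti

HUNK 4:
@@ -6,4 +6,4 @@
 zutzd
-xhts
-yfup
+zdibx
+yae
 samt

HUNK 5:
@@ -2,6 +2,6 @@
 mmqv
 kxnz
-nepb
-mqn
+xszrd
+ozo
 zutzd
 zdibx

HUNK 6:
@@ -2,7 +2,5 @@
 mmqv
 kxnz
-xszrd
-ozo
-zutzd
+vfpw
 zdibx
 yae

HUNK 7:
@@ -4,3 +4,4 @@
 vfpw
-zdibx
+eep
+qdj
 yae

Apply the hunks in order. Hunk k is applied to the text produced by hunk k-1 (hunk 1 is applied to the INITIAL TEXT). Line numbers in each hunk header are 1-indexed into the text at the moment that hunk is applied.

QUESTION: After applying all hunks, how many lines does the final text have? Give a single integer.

Answer: 12

Derivation:
Hunk 1: at line 4 remove [cvqbu,flxmk,zymjc] add [mqn,zutzd] -> 11 lines: suod mmqv kxnz nepb mqn zutzd xhts yfup vat sfuo aje
Hunk 2: at line 9 remove [sfuo] add [mqjgo,whvj,nkti] -> 13 lines: suod mmqv kxnz nepb mqn zutzd xhts yfup vat mqjgo whvj nkti aje
Hunk 3: at line 8 remove [vat,mqjgo,whvj] add [samt,hmmgx,hcb] -> 13 lines: suod mmqv kxnz nepb mqn zutzd xhts yfup samt hmmgx hcb nkti aje
Hunk 4: at line 6 remove [xhts,yfup] add [zdibx,yae] -> 13 lines: suod mmqv kxnz nepb mqn zutzd zdibx yae samt hmmgx hcb nkti aje
Hunk 5: at line 2 remove [nepb,mqn] add [xszrd,ozo] -> 13 lines: suod mmqv kxnz xszrd ozo zutzd zdibx yae samt hmmgx hcb nkti aje
Hunk 6: at line 2 remove [xszrd,ozo,zutzd] add [vfpw] -> 11 lines: suod mmqv kxnz vfpw zdibx yae samt hmmgx hcb nkti aje
Hunk 7: at line 4 remove [zdibx] add [eep,qdj] -> 12 lines: suod mmqv kxnz vfpw eep qdj yae samt hmmgx hcb nkti aje
Final line count: 12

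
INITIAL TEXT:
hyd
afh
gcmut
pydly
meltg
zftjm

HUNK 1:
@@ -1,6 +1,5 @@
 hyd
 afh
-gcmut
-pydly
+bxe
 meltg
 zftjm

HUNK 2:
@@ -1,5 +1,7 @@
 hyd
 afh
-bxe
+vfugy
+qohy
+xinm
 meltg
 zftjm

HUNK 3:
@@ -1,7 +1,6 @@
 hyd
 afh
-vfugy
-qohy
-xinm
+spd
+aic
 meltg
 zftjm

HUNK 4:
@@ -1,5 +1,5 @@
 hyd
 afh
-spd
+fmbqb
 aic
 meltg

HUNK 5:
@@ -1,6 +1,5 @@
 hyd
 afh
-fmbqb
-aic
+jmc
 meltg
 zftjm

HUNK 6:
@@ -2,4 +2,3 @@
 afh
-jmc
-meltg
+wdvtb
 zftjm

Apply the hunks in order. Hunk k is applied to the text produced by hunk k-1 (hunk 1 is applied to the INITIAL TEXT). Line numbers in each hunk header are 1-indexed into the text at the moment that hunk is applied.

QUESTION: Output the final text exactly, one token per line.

Hunk 1: at line 1 remove [gcmut,pydly] add [bxe] -> 5 lines: hyd afh bxe meltg zftjm
Hunk 2: at line 1 remove [bxe] add [vfugy,qohy,xinm] -> 7 lines: hyd afh vfugy qohy xinm meltg zftjm
Hunk 3: at line 1 remove [vfugy,qohy,xinm] add [spd,aic] -> 6 lines: hyd afh spd aic meltg zftjm
Hunk 4: at line 1 remove [spd] add [fmbqb] -> 6 lines: hyd afh fmbqb aic meltg zftjm
Hunk 5: at line 1 remove [fmbqb,aic] add [jmc] -> 5 lines: hyd afh jmc meltg zftjm
Hunk 6: at line 2 remove [jmc,meltg] add [wdvtb] -> 4 lines: hyd afh wdvtb zftjm

Answer: hyd
afh
wdvtb
zftjm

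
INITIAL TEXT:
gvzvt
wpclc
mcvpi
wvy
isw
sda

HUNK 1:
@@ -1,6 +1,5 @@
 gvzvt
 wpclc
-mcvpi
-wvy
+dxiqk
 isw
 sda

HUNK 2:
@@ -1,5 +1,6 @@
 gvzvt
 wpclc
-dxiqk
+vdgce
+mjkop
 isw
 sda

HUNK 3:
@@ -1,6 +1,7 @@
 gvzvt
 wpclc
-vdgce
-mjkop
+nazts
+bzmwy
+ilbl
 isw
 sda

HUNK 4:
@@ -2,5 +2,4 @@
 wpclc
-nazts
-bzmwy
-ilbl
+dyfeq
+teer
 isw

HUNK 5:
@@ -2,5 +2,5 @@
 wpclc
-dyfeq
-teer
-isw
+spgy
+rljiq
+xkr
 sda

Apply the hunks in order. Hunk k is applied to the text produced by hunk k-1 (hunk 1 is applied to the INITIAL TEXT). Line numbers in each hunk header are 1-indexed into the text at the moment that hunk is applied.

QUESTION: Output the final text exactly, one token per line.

Hunk 1: at line 1 remove [mcvpi,wvy] add [dxiqk] -> 5 lines: gvzvt wpclc dxiqk isw sda
Hunk 2: at line 1 remove [dxiqk] add [vdgce,mjkop] -> 6 lines: gvzvt wpclc vdgce mjkop isw sda
Hunk 3: at line 1 remove [vdgce,mjkop] add [nazts,bzmwy,ilbl] -> 7 lines: gvzvt wpclc nazts bzmwy ilbl isw sda
Hunk 4: at line 2 remove [nazts,bzmwy,ilbl] add [dyfeq,teer] -> 6 lines: gvzvt wpclc dyfeq teer isw sda
Hunk 5: at line 2 remove [dyfeq,teer,isw] add [spgy,rljiq,xkr] -> 6 lines: gvzvt wpclc spgy rljiq xkr sda

Answer: gvzvt
wpclc
spgy
rljiq
xkr
sda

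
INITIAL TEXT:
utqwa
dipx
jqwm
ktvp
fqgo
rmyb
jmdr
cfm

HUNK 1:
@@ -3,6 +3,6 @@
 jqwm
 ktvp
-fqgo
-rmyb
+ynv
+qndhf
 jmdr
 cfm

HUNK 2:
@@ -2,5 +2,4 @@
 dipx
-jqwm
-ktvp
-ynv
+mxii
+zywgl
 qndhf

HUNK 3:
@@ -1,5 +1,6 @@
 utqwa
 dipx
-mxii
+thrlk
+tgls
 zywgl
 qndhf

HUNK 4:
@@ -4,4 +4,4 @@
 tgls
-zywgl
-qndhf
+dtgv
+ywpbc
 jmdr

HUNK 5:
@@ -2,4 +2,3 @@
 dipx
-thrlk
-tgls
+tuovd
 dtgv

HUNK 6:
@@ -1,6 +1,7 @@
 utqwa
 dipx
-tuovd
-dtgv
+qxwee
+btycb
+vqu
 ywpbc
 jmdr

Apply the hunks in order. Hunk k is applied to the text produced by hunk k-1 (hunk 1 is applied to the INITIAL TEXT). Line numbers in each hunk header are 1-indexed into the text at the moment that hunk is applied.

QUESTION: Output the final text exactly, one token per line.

Hunk 1: at line 3 remove [fqgo,rmyb] add [ynv,qndhf] -> 8 lines: utqwa dipx jqwm ktvp ynv qndhf jmdr cfm
Hunk 2: at line 2 remove [jqwm,ktvp,ynv] add [mxii,zywgl] -> 7 lines: utqwa dipx mxii zywgl qndhf jmdr cfm
Hunk 3: at line 1 remove [mxii] add [thrlk,tgls] -> 8 lines: utqwa dipx thrlk tgls zywgl qndhf jmdr cfm
Hunk 4: at line 4 remove [zywgl,qndhf] add [dtgv,ywpbc] -> 8 lines: utqwa dipx thrlk tgls dtgv ywpbc jmdr cfm
Hunk 5: at line 2 remove [thrlk,tgls] add [tuovd] -> 7 lines: utqwa dipx tuovd dtgv ywpbc jmdr cfm
Hunk 6: at line 1 remove [tuovd,dtgv] add [qxwee,btycb,vqu] -> 8 lines: utqwa dipx qxwee btycb vqu ywpbc jmdr cfm

Answer: utqwa
dipx
qxwee
btycb
vqu
ywpbc
jmdr
cfm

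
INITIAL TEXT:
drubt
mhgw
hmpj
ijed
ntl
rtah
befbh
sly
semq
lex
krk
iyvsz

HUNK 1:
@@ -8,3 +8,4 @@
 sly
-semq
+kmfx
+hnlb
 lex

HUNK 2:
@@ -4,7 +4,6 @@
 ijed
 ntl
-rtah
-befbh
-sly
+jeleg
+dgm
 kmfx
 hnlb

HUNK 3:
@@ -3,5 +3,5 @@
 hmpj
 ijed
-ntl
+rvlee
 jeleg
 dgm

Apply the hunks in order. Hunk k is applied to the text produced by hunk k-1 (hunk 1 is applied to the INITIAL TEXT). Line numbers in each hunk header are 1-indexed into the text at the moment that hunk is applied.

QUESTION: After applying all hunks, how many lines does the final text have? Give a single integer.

Hunk 1: at line 8 remove [semq] add [kmfx,hnlb] -> 13 lines: drubt mhgw hmpj ijed ntl rtah befbh sly kmfx hnlb lex krk iyvsz
Hunk 2: at line 4 remove [rtah,befbh,sly] add [jeleg,dgm] -> 12 lines: drubt mhgw hmpj ijed ntl jeleg dgm kmfx hnlb lex krk iyvsz
Hunk 3: at line 3 remove [ntl] add [rvlee] -> 12 lines: drubt mhgw hmpj ijed rvlee jeleg dgm kmfx hnlb lex krk iyvsz
Final line count: 12

Answer: 12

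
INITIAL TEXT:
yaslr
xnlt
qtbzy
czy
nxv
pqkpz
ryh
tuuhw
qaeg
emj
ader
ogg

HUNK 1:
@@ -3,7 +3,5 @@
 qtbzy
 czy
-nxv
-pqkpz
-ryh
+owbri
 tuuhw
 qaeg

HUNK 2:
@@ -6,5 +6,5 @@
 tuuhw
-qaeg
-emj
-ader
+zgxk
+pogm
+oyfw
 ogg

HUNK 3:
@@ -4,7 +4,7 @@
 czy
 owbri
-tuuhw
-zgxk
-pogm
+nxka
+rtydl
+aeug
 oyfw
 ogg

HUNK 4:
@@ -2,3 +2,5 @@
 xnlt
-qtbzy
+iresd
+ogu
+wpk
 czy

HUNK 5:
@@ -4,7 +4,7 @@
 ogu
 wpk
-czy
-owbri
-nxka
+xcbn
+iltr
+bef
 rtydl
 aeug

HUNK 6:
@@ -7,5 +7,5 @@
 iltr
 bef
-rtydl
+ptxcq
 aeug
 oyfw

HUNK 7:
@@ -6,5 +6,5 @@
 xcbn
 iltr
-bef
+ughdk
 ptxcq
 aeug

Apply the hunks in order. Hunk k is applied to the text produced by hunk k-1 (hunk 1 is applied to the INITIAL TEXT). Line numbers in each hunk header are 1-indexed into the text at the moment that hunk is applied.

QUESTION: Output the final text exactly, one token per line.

Hunk 1: at line 3 remove [nxv,pqkpz,ryh] add [owbri] -> 10 lines: yaslr xnlt qtbzy czy owbri tuuhw qaeg emj ader ogg
Hunk 2: at line 6 remove [qaeg,emj,ader] add [zgxk,pogm,oyfw] -> 10 lines: yaslr xnlt qtbzy czy owbri tuuhw zgxk pogm oyfw ogg
Hunk 3: at line 4 remove [tuuhw,zgxk,pogm] add [nxka,rtydl,aeug] -> 10 lines: yaslr xnlt qtbzy czy owbri nxka rtydl aeug oyfw ogg
Hunk 4: at line 2 remove [qtbzy] add [iresd,ogu,wpk] -> 12 lines: yaslr xnlt iresd ogu wpk czy owbri nxka rtydl aeug oyfw ogg
Hunk 5: at line 4 remove [czy,owbri,nxka] add [xcbn,iltr,bef] -> 12 lines: yaslr xnlt iresd ogu wpk xcbn iltr bef rtydl aeug oyfw ogg
Hunk 6: at line 7 remove [rtydl] add [ptxcq] -> 12 lines: yaslr xnlt iresd ogu wpk xcbn iltr bef ptxcq aeug oyfw ogg
Hunk 7: at line 6 remove [bef] add [ughdk] -> 12 lines: yaslr xnlt iresd ogu wpk xcbn iltr ughdk ptxcq aeug oyfw ogg

Answer: yaslr
xnlt
iresd
ogu
wpk
xcbn
iltr
ughdk
ptxcq
aeug
oyfw
ogg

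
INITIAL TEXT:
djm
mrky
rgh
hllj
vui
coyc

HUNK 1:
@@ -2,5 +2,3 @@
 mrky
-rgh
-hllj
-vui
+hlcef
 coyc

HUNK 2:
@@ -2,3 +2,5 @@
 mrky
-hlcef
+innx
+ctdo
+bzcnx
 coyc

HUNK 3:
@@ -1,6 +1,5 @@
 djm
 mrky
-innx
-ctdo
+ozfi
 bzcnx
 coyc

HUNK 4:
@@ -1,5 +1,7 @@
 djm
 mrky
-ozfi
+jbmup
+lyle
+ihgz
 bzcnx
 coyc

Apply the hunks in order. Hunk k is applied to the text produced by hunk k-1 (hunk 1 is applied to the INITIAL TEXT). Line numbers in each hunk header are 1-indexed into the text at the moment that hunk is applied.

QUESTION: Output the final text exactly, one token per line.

Answer: djm
mrky
jbmup
lyle
ihgz
bzcnx
coyc

Derivation:
Hunk 1: at line 2 remove [rgh,hllj,vui] add [hlcef] -> 4 lines: djm mrky hlcef coyc
Hunk 2: at line 2 remove [hlcef] add [innx,ctdo,bzcnx] -> 6 lines: djm mrky innx ctdo bzcnx coyc
Hunk 3: at line 1 remove [innx,ctdo] add [ozfi] -> 5 lines: djm mrky ozfi bzcnx coyc
Hunk 4: at line 1 remove [ozfi] add [jbmup,lyle,ihgz] -> 7 lines: djm mrky jbmup lyle ihgz bzcnx coyc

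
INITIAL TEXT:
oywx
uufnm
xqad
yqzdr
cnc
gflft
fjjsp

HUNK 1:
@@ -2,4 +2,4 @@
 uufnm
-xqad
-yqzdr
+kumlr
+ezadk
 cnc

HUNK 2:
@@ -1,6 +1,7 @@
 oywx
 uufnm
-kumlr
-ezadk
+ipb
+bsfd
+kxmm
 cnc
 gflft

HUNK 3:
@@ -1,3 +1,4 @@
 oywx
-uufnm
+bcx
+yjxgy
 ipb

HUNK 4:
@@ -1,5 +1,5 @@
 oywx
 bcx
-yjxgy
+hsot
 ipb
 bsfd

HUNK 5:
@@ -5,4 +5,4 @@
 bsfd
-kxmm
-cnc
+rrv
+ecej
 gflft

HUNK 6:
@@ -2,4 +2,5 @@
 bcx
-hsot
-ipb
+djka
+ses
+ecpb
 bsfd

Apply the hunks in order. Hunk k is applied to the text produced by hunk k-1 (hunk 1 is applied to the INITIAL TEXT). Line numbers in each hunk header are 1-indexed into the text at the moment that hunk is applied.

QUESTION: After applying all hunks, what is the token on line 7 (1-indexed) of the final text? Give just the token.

Hunk 1: at line 2 remove [xqad,yqzdr] add [kumlr,ezadk] -> 7 lines: oywx uufnm kumlr ezadk cnc gflft fjjsp
Hunk 2: at line 1 remove [kumlr,ezadk] add [ipb,bsfd,kxmm] -> 8 lines: oywx uufnm ipb bsfd kxmm cnc gflft fjjsp
Hunk 3: at line 1 remove [uufnm] add [bcx,yjxgy] -> 9 lines: oywx bcx yjxgy ipb bsfd kxmm cnc gflft fjjsp
Hunk 4: at line 1 remove [yjxgy] add [hsot] -> 9 lines: oywx bcx hsot ipb bsfd kxmm cnc gflft fjjsp
Hunk 5: at line 5 remove [kxmm,cnc] add [rrv,ecej] -> 9 lines: oywx bcx hsot ipb bsfd rrv ecej gflft fjjsp
Hunk 6: at line 2 remove [hsot,ipb] add [djka,ses,ecpb] -> 10 lines: oywx bcx djka ses ecpb bsfd rrv ecej gflft fjjsp
Final line 7: rrv

Answer: rrv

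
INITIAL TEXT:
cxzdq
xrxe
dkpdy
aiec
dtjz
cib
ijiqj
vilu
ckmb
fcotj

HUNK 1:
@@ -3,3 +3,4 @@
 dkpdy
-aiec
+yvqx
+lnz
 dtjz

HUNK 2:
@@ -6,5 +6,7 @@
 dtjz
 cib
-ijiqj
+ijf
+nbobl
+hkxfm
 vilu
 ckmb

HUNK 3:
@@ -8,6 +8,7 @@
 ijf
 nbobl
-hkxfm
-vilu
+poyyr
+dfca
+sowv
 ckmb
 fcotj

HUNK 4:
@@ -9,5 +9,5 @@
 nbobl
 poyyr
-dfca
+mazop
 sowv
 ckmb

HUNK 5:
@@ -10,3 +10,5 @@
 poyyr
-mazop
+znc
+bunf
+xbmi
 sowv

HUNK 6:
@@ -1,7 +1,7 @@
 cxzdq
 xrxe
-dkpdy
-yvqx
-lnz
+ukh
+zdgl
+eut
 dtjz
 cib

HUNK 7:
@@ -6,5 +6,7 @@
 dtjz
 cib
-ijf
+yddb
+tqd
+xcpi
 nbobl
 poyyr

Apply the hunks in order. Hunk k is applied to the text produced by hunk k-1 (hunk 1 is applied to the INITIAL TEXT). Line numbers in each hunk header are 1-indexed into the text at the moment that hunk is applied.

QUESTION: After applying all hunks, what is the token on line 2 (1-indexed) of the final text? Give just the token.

Answer: xrxe

Derivation:
Hunk 1: at line 3 remove [aiec] add [yvqx,lnz] -> 11 lines: cxzdq xrxe dkpdy yvqx lnz dtjz cib ijiqj vilu ckmb fcotj
Hunk 2: at line 6 remove [ijiqj] add [ijf,nbobl,hkxfm] -> 13 lines: cxzdq xrxe dkpdy yvqx lnz dtjz cib ijf nbobl hkxfm vilu ckmb fcotj
Hunk 3: at line 8 remove [hkxfm,vilu] add [poyyr,dfca,sowv] -> 14 lines: cxzdq xrxe dkpdy yvqx lnz dtjz cib ijf nbobl poyyr dfca sowv ckmb fcotj
Hunk 4: at line 9 remove [dfca] add [mazop] -> 14 lines: cxzdq xrxe dkpdy yvqx lnz dtjz cib ijf nbobl poyyr mazop sowv ckmb fcotj
Hunk 5: at line 10 remove [mazop] add [znc,bunf,xbmi] -> 16 lines: cxzdq xrxe dkpdy yvqx lnz dtjz cib ijf nbobl poyyr znc bunf xbmi sowv ckmb fcotj
Hunk 6: at line 1 remove [dkpdy,yvqx,lnz] add [ukh,zdgl,eut] -> 16 lines: cxzdq xrxe ukh zdgl eut dtjz cib ijf nbobl poyyr znc bunf xbmi sowv ckmb fcotj
Hunk 7: at line 6 remove [ijf] add [yddb,tqd,xcpi] -> 18 lines: cxzdq xrxe ukh zdgl eut dtjz cib yddb tqd xcpi nbobl poyyr znc bunf xbmi sowv ckmb fcotj
Final line 2: xrxe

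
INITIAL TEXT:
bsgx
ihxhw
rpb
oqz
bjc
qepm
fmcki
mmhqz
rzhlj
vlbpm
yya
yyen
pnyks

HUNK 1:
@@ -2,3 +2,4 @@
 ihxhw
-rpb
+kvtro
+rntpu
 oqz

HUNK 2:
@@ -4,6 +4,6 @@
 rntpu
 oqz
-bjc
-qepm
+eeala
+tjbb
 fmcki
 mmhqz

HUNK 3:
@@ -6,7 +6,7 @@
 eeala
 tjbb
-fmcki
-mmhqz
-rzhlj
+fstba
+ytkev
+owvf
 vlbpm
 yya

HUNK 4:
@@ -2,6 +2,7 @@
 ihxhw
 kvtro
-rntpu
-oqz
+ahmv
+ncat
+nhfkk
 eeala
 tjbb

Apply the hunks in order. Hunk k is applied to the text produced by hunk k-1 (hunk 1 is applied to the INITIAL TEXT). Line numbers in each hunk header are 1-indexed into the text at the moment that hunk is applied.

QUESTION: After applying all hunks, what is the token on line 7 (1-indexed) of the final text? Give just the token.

Hunk 1: at line 2 remove [rpb] add [kvtro,rntpu] -> 14 lines: bsgx ihxhw kvtro rntpu oqz bjc qepm fmcki mmhqz rzhlj vlbpm yya yyen pnyks
Hunk 2: at line 4 remove [bjc,qepm] add [eeala,tjbb] -> 14 lines: bsgx ihxhw kvtro rntpu oqz eeala tjbb fmcki mmhqz rzhlj vlbpm yya yyen pnyks
Hunk 3: at line 6 remove [fmcki,mmhqz,rzhlj] add [fstba,ytkev,owvf] -> 14 lines: bsgx ihxhw kvtro rntpu oqz eeala tjbb fstba ytkev owvf vlbpm yya yyen pnyks
Hunk 4: at line 2 remove [rntpu,oqz] add [ahmv,ncat,nhfkk] -> 15 lines: bsgx ihxhw kvtro ahmv ncat nhfkk eeala tjbb fstba ytkev owvf vlbpm yya yyen pnyks
Final line 7: eeala

Answer: eeala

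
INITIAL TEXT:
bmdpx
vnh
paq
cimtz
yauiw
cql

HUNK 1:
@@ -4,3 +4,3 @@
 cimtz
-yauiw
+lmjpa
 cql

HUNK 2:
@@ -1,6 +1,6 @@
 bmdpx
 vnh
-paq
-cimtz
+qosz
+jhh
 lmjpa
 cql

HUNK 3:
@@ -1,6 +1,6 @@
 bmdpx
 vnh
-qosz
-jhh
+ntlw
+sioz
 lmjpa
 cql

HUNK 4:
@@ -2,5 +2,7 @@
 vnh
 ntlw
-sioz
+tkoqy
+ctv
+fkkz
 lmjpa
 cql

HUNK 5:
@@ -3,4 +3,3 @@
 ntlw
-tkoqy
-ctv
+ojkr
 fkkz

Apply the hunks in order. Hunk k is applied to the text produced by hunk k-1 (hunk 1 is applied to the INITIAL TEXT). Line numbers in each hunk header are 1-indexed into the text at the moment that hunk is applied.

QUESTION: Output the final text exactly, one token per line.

Hunk 1: at line 4 remove [yauiw] add [lmjpa] -> 6 lines: bmdpx vnh paq cimtz lmjpa cql
Hunk 2: at line 1 remove [paq,cimtz] add [qosz,jhh] -> 6 lines: bmdpx vnh qosz jhh lmjpa cql
Hunk 3: at line 1 remove [qosz,jhh] add [ntlw,sioz] -> 6 lines: bmdpx vnh ntlw sioz lmjpa cql
Hunk 4: at line 2 remove [sioz] add [tkoqy,ctv,fkkz] -> 8 lines: bmdpx vnh ntlw tkoqy ctv fkkz lmjpa cql
Hunk 5: at line 3 remove [tkoqy,ctv] add [ojkr] -> 7 lines: bmdpx vnh ntlw ojkr fkkz lmjpa cql

Answer: bmdpx
vnh
ntlw
ojkr
fkkz
lmjpa
cql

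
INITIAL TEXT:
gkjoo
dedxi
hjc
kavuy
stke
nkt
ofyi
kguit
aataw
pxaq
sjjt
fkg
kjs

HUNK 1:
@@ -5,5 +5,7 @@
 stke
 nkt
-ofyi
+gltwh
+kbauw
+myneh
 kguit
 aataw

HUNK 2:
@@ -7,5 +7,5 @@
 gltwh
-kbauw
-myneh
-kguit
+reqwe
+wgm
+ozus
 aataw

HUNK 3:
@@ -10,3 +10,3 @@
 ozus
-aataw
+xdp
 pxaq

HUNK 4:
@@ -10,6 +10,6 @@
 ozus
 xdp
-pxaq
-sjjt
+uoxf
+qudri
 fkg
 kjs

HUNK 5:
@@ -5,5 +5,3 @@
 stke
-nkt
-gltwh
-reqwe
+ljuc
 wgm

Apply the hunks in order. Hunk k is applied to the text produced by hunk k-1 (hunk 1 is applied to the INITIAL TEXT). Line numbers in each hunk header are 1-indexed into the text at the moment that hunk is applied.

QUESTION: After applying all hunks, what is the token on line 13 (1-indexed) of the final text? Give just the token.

Hunk 1: at line 5 remove [ofyi] add [gltwh,kbauw,myneh] -> 15 lines: gkjoo dedxi hjc kavuy stke nkt gltwh kbauw myneh kguit aataw pxaq sjjt fkg kjs
Hunk 2: at line 7 remove [kbauw,myneh,kguit] add [reqwe,wgm,ozus] -> 15 lines: gkjoo dedxi hjc kavuy stke nkt gltwh reqwe wgm ozus aataw pxaq sjjt fkg kjs
Hunk 3: at line 10 remove [aataw] add [xdp] -> 15 lines: gkjoo dedxi hjc kavuy stke nkt gltwh reqwe wgm ozus xdp pxaq sjjt fkg kjs
Hunk 4: at line 10 remove [pxaq,sjjt] add [uoxf,qudri] -> 15 lines: gkjoo dedxi hjc kavuy stke nkt gltwh reqwe wgm ozus xdp uoxf qudri fkg kjs
Hunk 5: at line 5 remove [nkt,gltwh,reqwe] add [ljuc] -> 13 lines: gkjoo dedxi hjc kavuy stke ljuc wgm ozus xdp uoxf qudri fkg kjs
Final line 13: kjs

Answer: kjs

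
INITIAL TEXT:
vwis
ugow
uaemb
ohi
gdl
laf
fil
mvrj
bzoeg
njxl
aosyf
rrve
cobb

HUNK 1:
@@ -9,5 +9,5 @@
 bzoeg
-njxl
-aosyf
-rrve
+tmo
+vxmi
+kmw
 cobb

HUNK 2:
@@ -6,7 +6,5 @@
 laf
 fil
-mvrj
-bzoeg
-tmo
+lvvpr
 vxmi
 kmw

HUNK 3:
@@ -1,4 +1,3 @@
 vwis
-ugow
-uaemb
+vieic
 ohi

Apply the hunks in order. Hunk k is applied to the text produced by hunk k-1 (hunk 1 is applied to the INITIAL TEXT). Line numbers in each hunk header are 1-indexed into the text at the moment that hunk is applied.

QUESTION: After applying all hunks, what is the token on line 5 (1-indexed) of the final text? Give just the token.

Hunk 1: at line 9 remove [njxl,aosyf,rrve] add [tmo,vxmi,kmw] -> 13 lines: vwis ugow uaemb ohi gdl laf fil mvrj bzoeg tmo vxmi kmw cobb
Hunk 2: at line 6 remove [mvrj,bzoeg,tmo] add [lvvpr] -> 11 lines: vwis ugow uaemb ohi gdl laf fil lvvpr vxmi kmw cobb
Hunk 3: at line 1 remove [ugow,uaemb] add [vieic] -> 10 lines: vwis vieic ohi gdl laf fil lvvpr vxmi kmw cobb
Final line 5: laf

Answer: laf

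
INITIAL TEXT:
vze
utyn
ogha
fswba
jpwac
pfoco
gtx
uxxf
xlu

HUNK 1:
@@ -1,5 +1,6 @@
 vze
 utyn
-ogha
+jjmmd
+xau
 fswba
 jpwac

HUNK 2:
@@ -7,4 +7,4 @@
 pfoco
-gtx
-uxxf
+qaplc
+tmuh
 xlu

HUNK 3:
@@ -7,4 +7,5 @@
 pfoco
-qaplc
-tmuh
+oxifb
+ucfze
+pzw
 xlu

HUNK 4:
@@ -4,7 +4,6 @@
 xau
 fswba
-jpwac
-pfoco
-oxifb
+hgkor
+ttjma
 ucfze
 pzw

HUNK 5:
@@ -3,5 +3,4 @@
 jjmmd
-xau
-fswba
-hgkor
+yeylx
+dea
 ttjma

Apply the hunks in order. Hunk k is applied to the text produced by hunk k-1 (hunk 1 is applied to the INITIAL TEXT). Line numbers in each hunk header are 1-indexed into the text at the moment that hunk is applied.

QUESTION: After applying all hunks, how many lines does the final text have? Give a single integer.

Hunk 1: at line 1 remove [ogha] add [jjmmd,xau] -> 10 lines: vze utyn jjmmd xau fswba jpwac pfoco gtx uxxf xlu
Hunk 2: at line 7 remove [gtx,uxxf] add [qaplc,tmuh] -> 10 lines: vze utyn jjmmd xau fswba jpwac pfoco qaplc tmuh xlu
Hunk 3: at line 7 remove [qaplc,tmuh] add [oxifb,ucfze,pzw] -> 11 lines: vze utyn jjmmd xau fswba jpwac pfoco oxifb ucfze pzw xlu
Hunk 4: at line 4 remove [jpwac,pfoco,oxifb] add [hgkor,ttjma] -> 10 lines: vze utyn jjmmd xau fswba hgkor ttjma ucfze pzw xlu
Hunk 5: at line 3 remove [xau,fswba,hgkor] add [yeylx,dea] -> 9 lines: vze utyn jjmmd yeylx dea ttjma ucfze pzw xlu
Final line count: 9

Answer: 9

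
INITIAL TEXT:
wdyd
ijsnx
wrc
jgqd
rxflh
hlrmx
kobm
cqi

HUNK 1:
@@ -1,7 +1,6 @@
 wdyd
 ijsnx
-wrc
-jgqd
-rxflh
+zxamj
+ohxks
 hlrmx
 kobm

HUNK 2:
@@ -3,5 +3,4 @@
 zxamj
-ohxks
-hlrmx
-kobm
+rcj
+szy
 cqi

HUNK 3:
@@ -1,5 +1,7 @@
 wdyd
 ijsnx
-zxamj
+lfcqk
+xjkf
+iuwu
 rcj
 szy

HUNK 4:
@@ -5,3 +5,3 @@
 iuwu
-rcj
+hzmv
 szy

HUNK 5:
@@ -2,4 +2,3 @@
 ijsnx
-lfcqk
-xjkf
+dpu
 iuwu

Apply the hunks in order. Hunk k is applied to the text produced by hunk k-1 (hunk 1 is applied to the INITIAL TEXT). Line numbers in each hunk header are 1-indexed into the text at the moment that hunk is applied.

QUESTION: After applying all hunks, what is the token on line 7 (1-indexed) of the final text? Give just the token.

Hunk 1: at line 1 remove [wrc,jgqd,rxflh] add [zxamj,ohxks] -> 7 lines: wdyd ijsnx zxamj ohxks hlrmx kobm cqi
Hunk 2: at line 3 remove [ohxks,hlrmx,kobm] add [rcj,szy] -> 6 lines: wdyd ijsnx zxamj rcj szy cqi
Hunk 3: at line 1 remove [zxamj] add [lfcqk,xjkf,iuwu] -> 8 lines: wdyd ijsnx lfcqk xjkf iuwu rcj szy cqi
Hunk 4: at line 5 remove [rcj] add [hzmv] -> 8 lines: wdyd ijsnx lfcqk xjkf iuwu hzmv szy cqi
Hunk 5: at line 2 remove [lfcqk,xjkf] add [dpu] -> 7 lines: wdyd ijsnx dpu iuwu hzmv szy cqi
Final line 7: cqi

Answer: cqi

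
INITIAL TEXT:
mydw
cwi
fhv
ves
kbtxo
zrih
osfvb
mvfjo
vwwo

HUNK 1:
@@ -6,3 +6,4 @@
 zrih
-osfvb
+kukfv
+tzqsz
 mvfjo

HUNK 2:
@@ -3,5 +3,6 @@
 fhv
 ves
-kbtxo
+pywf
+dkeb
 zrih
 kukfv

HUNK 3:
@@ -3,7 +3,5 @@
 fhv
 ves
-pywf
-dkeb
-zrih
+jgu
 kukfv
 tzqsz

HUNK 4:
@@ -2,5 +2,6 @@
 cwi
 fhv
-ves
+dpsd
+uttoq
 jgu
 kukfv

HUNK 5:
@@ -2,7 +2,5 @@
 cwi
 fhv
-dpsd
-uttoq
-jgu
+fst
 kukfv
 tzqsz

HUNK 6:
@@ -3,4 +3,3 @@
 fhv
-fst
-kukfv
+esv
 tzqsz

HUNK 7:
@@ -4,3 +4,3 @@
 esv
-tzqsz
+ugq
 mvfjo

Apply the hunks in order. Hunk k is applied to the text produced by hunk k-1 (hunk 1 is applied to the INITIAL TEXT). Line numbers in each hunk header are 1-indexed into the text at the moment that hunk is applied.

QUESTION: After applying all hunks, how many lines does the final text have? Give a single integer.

Answer: 7

Derivation:
Hunk 1: at line 6 remove [osfvb] add [kukfv,tzqsz] -> 10 lines: mydw cwi fhv ves kbtxo zrih kukfv tzqsz mvfjo vwwo
Hunk 2: at line 3 remove [kbtxo] add [pywf,dkeb] -> 11 lines: mydw cwi fhv ves pywf dkeb zrih kukfv tzqsz mvfjo vwwo
Hunk 3: at line 3 remove [pywf,dkeb,zrih] add [jgu] -> 9 lines: mydw cwi fhv ves jgu kukfv tzqsz mvfjo vwwo
Hunk 4: at line 2 remove [ves] add [dpsd,uttoq] -> 10 lines: mydw cwi fhv dpsd uttoq jgu kukfv tzqsz mvfjo vwwo
Hunk 5: at line 2 remove [dpsd,uttoq,jgu] add [fst] -> 8 lines: mydw cwi fhv fst kukfv tzqsz mvfjo vwwo
Hunk 6: at line 3 remove [fst,kukfv] add [esv] -> 7 lines: mydw cwi fhv esv tzqsz mvfjo vwwo
Hunk 7: at line 4 remove [tzqsz] add [ugq] -> 7 lines: mydw cwi fhv esv ugq mvfjo vwwo
Final line count: 7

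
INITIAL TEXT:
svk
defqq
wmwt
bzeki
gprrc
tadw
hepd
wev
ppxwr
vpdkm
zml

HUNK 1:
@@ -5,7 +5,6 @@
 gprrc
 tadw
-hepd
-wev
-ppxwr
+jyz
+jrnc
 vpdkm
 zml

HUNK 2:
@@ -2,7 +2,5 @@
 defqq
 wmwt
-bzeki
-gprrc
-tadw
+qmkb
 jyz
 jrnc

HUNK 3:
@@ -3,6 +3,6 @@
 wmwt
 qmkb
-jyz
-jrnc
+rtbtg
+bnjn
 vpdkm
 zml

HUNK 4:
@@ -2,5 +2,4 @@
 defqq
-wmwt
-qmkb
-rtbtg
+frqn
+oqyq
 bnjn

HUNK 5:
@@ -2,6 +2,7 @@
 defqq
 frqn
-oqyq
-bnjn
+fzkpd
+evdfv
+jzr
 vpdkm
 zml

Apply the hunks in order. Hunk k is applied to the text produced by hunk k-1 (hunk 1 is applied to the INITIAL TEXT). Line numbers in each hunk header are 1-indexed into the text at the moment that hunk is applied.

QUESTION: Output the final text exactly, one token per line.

Answer: svk
defqq
frqn
fzkpd
evdfv
jzr
vpdkm
zml

Derivation:
Hunk 1: at line 5 remove [hepd,wev,ppxwr] add [jyz,jrnc] -> 10 lines: svk defqq wmwt bzeki gprrc tadw jyz jrnc vpdkm zml
Hunk 2: at line 2 remove [bzeki,gprrc,tadw] add [qmkb] -> 8 lines: svk defqq wmwt qmkb jyz jrnc vpdkm zml
Hunk 3: at line 3 remove [jyz,jrnc] add [rtbtg,bnjn] -> 8 lines: svk defqq wmwt qmkb rtbtg bnjn vpdkm zml
Hunk 4: at line 2 remove [wmwt,qmkb,rtbtg] add [frqn,oqyq] -> 7 lines: svk defqq frqn oqyq bnjn vpdkm zml
Hunk 5: at line 2 remove [oqyq,bnjn] add [fzkpd,evdfv,jzr] -> 8 lines: svk defqq frqn fzkpd evdfv jzr vpdkm zml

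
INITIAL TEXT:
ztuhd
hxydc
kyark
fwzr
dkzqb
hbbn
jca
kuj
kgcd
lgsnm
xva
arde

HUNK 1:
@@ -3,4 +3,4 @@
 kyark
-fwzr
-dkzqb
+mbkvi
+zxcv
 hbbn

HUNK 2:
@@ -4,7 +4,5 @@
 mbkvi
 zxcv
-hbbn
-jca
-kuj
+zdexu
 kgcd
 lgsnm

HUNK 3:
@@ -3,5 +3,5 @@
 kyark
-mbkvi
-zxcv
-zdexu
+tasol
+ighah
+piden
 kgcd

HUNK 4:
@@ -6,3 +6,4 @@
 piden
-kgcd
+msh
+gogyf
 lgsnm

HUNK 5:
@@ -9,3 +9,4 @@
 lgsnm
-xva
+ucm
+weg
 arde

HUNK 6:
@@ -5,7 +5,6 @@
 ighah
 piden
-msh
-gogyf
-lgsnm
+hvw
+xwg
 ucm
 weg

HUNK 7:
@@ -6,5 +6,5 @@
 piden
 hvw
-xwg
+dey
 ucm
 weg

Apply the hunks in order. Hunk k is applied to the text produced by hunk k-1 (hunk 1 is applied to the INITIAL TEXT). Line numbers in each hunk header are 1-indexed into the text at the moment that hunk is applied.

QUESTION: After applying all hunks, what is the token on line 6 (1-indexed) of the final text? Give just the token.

Answer: piden

Derivation:
Hunk 1: at line 3 remove [fwzr,dkzqb] add [mbkvi,zxcv] -> 12 lines: ztuhd hxydc kyark mbkvi zxcv hbbn jca kuj kgcd lgsnm xva arde
Hunk 2: at line 4 remove [hbbn,jca,kuj] add [zdexu] -> 10 lines: ztuhd hxydc kyark mbkvi zxcv zdexu kgcd lgsnm xva arde
Hunk 3: at line 3 remove [mbkvi,zxcv,zdexu] add [tasol,ighah,piden] -> 10 lines: ztuhd hxydc kyark tasol ighah piden kgcd lgsnm xva arde
Hunk 4: at line 6 remove [kgcd] add [msh,gogyf] -> 11 lines: ztuhd hxydc kyark tasol ighah piden msh gogyf lgsnm xva arde
Hunk 5: at line 9 remove [xva] add [ucm,weg] -> 12 lines: ztuhd hxydc kyark tasol ighah piden msh gogyf lgsnm ucm weg arde
Hunk 6: at line 5 remove [msh,gogyf,lgsnm] add [hvw,xwg] -> 11 lines: ztuhd hxydc kyark tasol ighah piden hvw xwg ucm weg arde
Hunk 7: at line 6 remove [xwg] add [dey] -> 11 lines: ztuhd hxydc kyark tasol ighah piden hvw dey ucm weg arde
Final line 6: piden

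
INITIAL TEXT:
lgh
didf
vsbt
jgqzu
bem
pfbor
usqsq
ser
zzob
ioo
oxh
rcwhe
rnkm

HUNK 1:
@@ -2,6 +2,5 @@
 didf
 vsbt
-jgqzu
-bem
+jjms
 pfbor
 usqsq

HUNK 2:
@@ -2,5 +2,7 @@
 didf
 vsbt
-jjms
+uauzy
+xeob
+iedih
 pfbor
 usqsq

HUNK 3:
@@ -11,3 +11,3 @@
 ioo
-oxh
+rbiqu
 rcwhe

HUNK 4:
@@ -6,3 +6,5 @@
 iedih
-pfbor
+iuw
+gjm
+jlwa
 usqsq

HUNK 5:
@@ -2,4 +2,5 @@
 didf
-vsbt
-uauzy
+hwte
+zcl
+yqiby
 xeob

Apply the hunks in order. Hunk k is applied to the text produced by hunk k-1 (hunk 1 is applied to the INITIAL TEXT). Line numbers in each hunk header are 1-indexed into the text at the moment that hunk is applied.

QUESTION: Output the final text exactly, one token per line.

Answer: lgh
didf
hwte
zcl
yqiby
xeob
iedih
iuw
gjm
jlwa
usqsq
ser
zzob
ioo
rbiqu
rcwhe
rnkm

Derivation:
Hunk 1: at line 2 remove [jgqzu,bem] add [jjms] -> 12 lines: lgh didf vsbt jjms pfbor usqsq ser zzob ioo oxh rcwhe rnkm
Hunk 2: at line 2 remove [jjms] add [uauzy,xeob,iedih] -> 14 lines: lgh didf vsbt uauzy xeob iedih pfbor usqsq ser zzob ioo oxh rcwhe rnkm
Hunk 3: at line 11 remove [oxh] add [rbiqu] -> 14 lines: lgh didf vsbt uauzy xeob iedih pfbor usqsq ser zzob ioo rbiqu rcwhe rnkm
Hunk 4: at line 6 remove [pfbor] add [iuw,gjm,jlwa] -> 16 lines: lgh didf vsbt uauzy xeob iedih iuw gjm jlwa usqsq ser zzob ioo rbiqu rcwhe rnkm
Hunk 5: at line 2 remove [vsbt,uauzy] add [hwte,zcl,yqiby] -> 17 lines: lgh didf hwte zcl yqiby xeob iedih iuw gjm jlwa usqsq ser zzob ioo rbiqu rcwhe rnkm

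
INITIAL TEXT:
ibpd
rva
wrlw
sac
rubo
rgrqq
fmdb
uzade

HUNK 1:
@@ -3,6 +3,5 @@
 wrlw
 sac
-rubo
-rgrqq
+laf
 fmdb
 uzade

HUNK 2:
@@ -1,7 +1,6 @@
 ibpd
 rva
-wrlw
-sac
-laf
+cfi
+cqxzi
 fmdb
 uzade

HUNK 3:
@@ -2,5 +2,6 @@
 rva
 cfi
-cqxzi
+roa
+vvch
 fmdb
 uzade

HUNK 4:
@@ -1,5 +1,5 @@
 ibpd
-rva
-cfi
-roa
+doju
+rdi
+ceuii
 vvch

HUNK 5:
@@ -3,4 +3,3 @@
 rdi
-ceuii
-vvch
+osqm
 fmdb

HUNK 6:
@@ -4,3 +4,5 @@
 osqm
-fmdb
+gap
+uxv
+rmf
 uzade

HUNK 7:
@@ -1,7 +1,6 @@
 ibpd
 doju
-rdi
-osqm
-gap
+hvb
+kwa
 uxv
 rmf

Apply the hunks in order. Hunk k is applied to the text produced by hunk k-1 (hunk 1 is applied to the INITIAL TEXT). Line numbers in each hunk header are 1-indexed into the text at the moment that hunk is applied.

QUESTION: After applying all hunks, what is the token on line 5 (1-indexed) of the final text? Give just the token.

Hunk 1: at line 3 remove [rubo,rgrqq] add [laf] -> 7 lines: ibpd rva wrlw sac laf fmdb uzade
Hunk 2: at line 1 remove [wrlw,sac,laf] add [cfi,cqxzi] -> 6 lines: ibpd rva cfi cqxzi fmdb uzade
Hunk 3: at line 2 remove [cqxzi] add [roa,vvch] -> 7 lines: ibpd rva cfi roa vvch fmdb uzade
Hunk 4: at line 1 remove [rva,cfi,roa] add [doju,rdi,ceuii] -> 7 lines: ibpd doju rdi ceuii vvch fmdb uzade
Hunk 5: at line 3 remove [ceuii,vvch] add [osqm] -> 6 lines: ibpd doju rdi osqm fmdb uzade
Hunk 6: at line 4 remove [fmdb] add [gap,uxv,rmf] -> 8 lines: ibpd doju rdi osqm gap uxv rmf uzade
Hunk 7: at line 1 remove [rdi,osqm,gap] add [hvb,kwa] -> 7 lines: ibpd doju hvb kwa uxv rmf uzade
Final line 5: uxv

Answer: uxv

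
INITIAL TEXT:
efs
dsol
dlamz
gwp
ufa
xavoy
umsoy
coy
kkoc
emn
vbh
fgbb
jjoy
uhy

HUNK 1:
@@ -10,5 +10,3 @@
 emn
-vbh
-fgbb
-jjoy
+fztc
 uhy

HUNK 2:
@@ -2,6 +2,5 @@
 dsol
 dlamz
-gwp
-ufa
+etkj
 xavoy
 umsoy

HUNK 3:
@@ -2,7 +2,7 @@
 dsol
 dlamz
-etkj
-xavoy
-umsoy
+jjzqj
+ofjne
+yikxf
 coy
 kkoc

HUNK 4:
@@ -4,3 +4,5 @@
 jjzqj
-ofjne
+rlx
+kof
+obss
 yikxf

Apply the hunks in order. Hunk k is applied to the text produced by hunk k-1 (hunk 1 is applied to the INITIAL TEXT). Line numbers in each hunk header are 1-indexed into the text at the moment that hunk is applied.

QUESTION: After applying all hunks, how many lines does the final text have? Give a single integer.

Hunk 1: at line 10 remove [vbh,fgbb,jjoy] add [fztc] -> 12 lines: efs dsol dlamz gwp ufa xavoy umsoy coy kkoc emn fztc uhy
Hunk 2: at line 2 remove [gwp,ufa] add [etkj] -> 11 lines: efs dsol dlamz etkj xavoy umsoy coy kkoc emn fztc uhy
Hunk 3: at line 2 remove [etkj,xavoy,umsoy] add [jjzqj,ofjne,yikxf] -> 11 lines: efs dsol dlamz jjzqj ofjne yikxf coy kkoc emn fztc uhy
Hunk 4: at line 4 remove [ofjne] add [rlx,kof,obss] -> 13 lines: efs dsol dlamz jjzqj rlx kof obss yikxf coy kkoc emn fztc uhy
Final line count: 13

Answer: 13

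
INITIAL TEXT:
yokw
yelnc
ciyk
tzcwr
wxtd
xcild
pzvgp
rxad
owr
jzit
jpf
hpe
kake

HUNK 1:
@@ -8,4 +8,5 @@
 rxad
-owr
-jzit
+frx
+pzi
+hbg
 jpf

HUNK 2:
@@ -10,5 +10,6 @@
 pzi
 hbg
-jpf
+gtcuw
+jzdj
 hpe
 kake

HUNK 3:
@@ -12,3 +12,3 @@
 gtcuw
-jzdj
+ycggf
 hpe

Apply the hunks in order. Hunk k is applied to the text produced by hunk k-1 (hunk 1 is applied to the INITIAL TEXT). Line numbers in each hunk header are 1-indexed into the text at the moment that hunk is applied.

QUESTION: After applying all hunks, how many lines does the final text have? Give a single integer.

Answer: 15

Derivation:
Hunk 1: at line 8 remove [owr,jzit] add [frx,pzi,hbg] -> 14 lines: yokw yelnc ciyk tzcwr wxtd xcild pzvgp rxad frx pzi hbg jpf hpe kake
Hunk 2: at line 10 remove [jpf] add [gtcuw,jzdj] -> 15 lines: yokw yelnc ciyk tzcwr wxtd xcild pzvgp rxad frx pzi hbg gtcuw jzdj hpe kake
Hunk 3: at line 12 remove [jzdj] add [ycggf] -> 15 lines: yokw yelnc ciyk tzcwr wxtd xcild pzvgp rxad frx pzi hbg gtcuw ycggf hpe kake
Final line count: 15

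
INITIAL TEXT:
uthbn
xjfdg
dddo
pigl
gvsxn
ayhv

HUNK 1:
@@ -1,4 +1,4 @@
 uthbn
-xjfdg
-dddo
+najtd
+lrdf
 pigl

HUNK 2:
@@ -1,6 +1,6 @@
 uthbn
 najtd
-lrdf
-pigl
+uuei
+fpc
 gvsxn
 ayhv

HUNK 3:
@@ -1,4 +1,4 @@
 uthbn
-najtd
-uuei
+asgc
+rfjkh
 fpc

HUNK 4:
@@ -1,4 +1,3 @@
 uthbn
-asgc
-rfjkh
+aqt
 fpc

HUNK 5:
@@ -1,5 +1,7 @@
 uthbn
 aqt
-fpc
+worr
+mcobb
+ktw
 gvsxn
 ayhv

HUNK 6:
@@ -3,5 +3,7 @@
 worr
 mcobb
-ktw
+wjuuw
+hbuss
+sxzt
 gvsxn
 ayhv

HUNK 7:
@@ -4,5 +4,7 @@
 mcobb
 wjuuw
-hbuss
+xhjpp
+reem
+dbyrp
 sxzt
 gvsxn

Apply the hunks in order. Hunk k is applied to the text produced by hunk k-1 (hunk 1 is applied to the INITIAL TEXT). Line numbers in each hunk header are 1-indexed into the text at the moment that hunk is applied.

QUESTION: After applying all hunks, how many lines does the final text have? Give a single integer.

Answer: 11

Derivation:
Hunk 1: at line 1 remove [xjfdg,dddo] add [najtd,lrdf] -> 6 lines: uthbn najtd lrdf pigl gvsxn ayhv
Hunk 2: at line 1 remove [lrdf,pigl] add [uuei,fpc] -> 6 lines: uthbn najtd uuei fpc gvsxn ayhv
Hunk 3: at line 1 remove [najtd,uuei] add [asgc,rfjkh] -> 6 lines: uthbn asgc rfjkh fpc gvsxn ayhv
Hunk 4: at line 1 remove [asgc,rfjkh] add [aqt] -> 5 lines: uthbn aqt fpc gvsxn ayhv
Hunk 5: at line 1 remove [fpc] add [worr,mcobb,ktw] -> 7 lines: uthbn aqt worr mcobb ktw gvsxn ayhv
Hunk 6: at line 3 remove [ktw] add [wjuuw,hbuss,sxzt] -> 9 lines: uthbn aqt worr mcobb wjuuw hbuss sxzt gvsxn ayhv
Hunk 7: at line 4 remove [hbuss] add [xhjpp,reem,dbyrp] -> 11 lines: uthbn aqt worr mcobb wjuuw xhjpp reem dbyrp sxzt gvsxn ayhv
Final line count: 11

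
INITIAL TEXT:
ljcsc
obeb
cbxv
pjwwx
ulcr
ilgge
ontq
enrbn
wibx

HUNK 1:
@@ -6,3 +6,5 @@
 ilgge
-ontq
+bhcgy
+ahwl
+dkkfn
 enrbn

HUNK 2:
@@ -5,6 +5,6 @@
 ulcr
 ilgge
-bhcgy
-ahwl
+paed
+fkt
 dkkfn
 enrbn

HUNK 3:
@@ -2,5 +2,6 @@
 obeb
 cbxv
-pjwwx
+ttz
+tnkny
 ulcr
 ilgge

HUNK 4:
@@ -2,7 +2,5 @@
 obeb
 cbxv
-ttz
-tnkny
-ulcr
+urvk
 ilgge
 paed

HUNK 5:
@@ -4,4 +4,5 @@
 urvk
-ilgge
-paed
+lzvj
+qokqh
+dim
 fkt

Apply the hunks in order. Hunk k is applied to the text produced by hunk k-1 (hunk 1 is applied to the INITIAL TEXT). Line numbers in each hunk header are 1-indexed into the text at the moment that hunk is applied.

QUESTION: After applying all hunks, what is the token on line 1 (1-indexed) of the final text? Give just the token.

Answer: ljcsc

Derivation:
Hunk 1: at line 6 remove [ontq] add [bhcgy,ahwl,dkkfn] -> 11 lines: ljcsc obeb cbxv pjwwx ulcr ilgge bhcgy ahwl dkkfn enrbn wibx
Hunk 2: at line 5 remove [bhcgy,ahwl] add [paed,fkt] -> 11 lines: ljcsc obeb cbxv pjwwx ulcr ilgge paed fkt dkkfn enrbn wibx
Hunk 3: at line 2 remove [pjwwx] add [ttz,tnkny] -> 12 lines: ljcsc obeb cbxv ttz tnkny ulcr ilgge paed fkt dkkfn enrbn wibx
Hunk 4: at line 2 remove [ttz,tnkny,ulcr] add [urvk] -> 10 lines: ljcsc obeb cbxv urvk ilgge paed fkt dkkfn enrbn wibx
Hunk 5: at line 4 remove [ilgge,paed] add [lzvj,qokqh,dim] -> 11 lines: ljcsc obeb cbxv urvk lzvj qokqh dim fkt dkkfn enrbn wibx
Final line 1: ljcsc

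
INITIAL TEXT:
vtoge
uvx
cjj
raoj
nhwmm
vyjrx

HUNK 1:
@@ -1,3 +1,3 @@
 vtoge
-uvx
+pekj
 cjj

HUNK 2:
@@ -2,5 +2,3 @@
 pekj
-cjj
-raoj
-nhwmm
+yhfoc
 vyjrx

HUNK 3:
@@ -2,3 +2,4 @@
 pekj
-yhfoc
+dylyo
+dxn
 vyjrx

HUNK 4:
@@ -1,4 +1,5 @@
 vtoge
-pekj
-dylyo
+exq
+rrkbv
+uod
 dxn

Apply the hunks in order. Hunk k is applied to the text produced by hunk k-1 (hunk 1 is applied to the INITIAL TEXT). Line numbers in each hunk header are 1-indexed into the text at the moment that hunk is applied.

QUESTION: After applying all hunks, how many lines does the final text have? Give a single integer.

Hunk 1: at line 1 remove [uvx] add [pekj] -> 6 lines: vtoge pekj cjj raoj nhwmm vyjrx
Hunk 2: at line 2 remove [cjj,raoj,nhwmm] add [yhfoc] -> 4 lines: vtoge pekj yhfoc vyjrx
Hunk 3: at line 2 remove [yhfoc] add [dylyo,dxn] -> 5 lines: vtoge pekj dylyo dxn vyjrx
Hunk 4: at line 1 remove [pekj,dylyo] add [exq,rrkbv,uod] -> 6 lines: vtoge exq rrkbv uod dxn vyjrx
Final line count: 6

Answer: 6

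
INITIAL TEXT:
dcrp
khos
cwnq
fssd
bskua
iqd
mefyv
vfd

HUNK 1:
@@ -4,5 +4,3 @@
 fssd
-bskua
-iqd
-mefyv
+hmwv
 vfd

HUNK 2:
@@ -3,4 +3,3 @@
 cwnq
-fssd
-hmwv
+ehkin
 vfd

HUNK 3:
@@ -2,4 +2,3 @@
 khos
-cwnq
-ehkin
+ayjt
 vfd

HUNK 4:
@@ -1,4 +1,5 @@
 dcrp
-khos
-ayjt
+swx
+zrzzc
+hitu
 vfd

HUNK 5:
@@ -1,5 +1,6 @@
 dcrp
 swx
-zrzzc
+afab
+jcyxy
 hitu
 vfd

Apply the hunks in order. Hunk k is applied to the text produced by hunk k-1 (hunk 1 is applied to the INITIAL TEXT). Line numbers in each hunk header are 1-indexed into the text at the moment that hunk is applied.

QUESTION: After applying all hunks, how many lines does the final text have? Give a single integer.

Answer: 6

Derivation:
Hunk 1: at line 4 remove [bskua,iqd,mefyv] add [hmwv] -> 6 lines: dcrp khos cwnq fssd hmwv vfd
Hunk 2: at line 3 remove [fssd,hmwv] add [ehkin] -> 5 lines: dcrp khos cwnq ehkin vfd
Hunk 3: at line 2 remove [cwnq,ehkin] add [ayjt] -> 4 lines: dcrp khos ayjt vfd
Hunk 4: at line 1 remove [khos,ayjt] add [swx,zrzzc,hitu] -> 5 lines: dcrp swx zrzzc hitu vfd
Hunk 5: at line 1 remove [zrzzc] add [afab,jcyxy] -> 6 lines: dcrp swx afab jcyxy hitu vfd
Final line count: 6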